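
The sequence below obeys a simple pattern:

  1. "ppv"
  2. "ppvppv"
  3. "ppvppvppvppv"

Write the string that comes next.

Each string is two copies of the previous one concatenated.
So the next term is two copies of ppvppvppvppv.

ppvppvppvppvppvppvppvppv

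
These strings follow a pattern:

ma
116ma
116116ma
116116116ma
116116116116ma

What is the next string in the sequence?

Every step adds 116 at the front: s(k+1) = 116·s(k).
So the next term is 116·116116116116ma.

116116116116116ma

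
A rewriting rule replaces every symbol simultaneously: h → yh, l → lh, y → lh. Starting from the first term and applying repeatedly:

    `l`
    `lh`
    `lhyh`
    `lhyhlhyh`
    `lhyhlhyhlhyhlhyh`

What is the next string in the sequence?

φ(lhyhlhyhlhyhlhyh) expands symbol-by-symbol to lh yh lh yh lh yh lh yh lh yh lh yh lh yh lh yh; joining the 16 pieces gives the next term.

lhyhlhyhlhyhlhyhlhyhlhyhlhyhlhyh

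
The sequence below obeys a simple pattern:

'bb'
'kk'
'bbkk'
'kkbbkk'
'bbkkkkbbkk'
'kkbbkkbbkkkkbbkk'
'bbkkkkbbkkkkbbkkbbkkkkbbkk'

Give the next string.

kkbbkkbbkkkkbbkkbbkkkkbbkkkkbbkkbbkkkkbbkk

From term 3 onward, concatenate the second-to-last term with the last: bb·kk = bbkk, kk·bbkk = kkbbkk, …
Continuing: kkbbkkbbkkkkbbkk · bbkkkkbbkkkkbbkkbbkkkkbbkk gives term 8.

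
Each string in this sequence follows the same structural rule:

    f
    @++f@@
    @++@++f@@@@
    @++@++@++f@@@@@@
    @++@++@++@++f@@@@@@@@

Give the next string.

@++@++@++@++@++f@@@@@@@@@@

Every step adds @++ to the front and @@ to the end of the previous string.
One more step from @++@++@++@++f@@@@@@@@ gives the answer.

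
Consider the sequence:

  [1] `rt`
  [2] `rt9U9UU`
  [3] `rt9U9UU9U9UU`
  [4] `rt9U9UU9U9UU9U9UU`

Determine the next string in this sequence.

rt9U9UU9U9UU9U9UU9U9UU

Every step adds 9U9UU to the end: s(k+1) = s(k)·9U9UU.
So the next term is rt9U9UU9U9UU9U9UU·9U9UU.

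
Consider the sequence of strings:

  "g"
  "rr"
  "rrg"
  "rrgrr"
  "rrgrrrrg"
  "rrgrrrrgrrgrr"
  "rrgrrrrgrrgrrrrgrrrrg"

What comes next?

This is a Fibonacci-style word recurrence s(k) = s(k−1)·s(k−2): e.g. rr·g = rrg.
The next term joins rrgrrrrgrrgrrrrgrrrrg and rrgrrrrgrrgrr.

rrgrrrrgrrgrrrrgrrrrgrrgrrrrgrrgrr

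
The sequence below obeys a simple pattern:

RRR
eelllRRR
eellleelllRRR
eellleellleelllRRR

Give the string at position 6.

Each term is the previous one with eelll prepended.
From eellleellleelllRRR, 2 further steps: eellleellleelllRRR → eellleellleellleelllRRR → (answer).

eellleellleellleellleelllRRR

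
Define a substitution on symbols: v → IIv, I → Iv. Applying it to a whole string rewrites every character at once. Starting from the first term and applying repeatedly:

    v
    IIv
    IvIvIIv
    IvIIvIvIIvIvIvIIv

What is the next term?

φ(IvIIvIvIIvIvIvIIv) expands symbol-by-symbol to Iv IIv Iv Iv IIv Iv IIv Iv Iv IIv Iv IIv Iv IIv Iv Iv IIv; joining the 17 pieces gives the next term.

IvIIvIvIvIIvIvIIvIvIvIIvIvIIvIvIIvIvIvIIv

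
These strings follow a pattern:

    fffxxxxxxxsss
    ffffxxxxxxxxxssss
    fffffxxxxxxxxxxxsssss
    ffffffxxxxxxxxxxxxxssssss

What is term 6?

Reading off run lengths: f runs 3, 4, 5, 6; x runs 7, 9, 11, 13; s runs 3, 4, 5, 6 — each is linear in n, where the shown terms are n = 2, 3, 4, 5.
At n = 7 the blocks have lengths 8, 17, 8.

ffffffffxxxxxxxxxxxxxxxxxssssssss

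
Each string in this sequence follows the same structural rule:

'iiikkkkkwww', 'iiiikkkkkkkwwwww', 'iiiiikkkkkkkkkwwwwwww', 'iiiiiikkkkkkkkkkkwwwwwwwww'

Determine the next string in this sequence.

The n-th term is n+1 i's then 2n+1 k's then 2n-1 w's, where the shown terms are n = 2, 3, 4, 5.
Setting n = 6 gives 7, 13, 11 characters in each block.

iiiiiiikkkkkkkkkkkkkwwwwwwwwwww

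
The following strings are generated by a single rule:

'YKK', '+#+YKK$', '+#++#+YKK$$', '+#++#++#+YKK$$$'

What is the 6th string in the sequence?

Each term wraps the previous one in +#+ on the left and $ on the right.
From +#++#++#+YKK$$$, 2 further steps: +#++#++#+YKK$$$ → +#++#++#++#+YKK$$$$ → (answer).

+#++#++#++#++#+YKK$$$$$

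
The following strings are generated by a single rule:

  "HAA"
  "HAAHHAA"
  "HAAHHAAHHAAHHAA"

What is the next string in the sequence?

Each string is two copies of the previous one joined by 'H'.
So the next term is two copies of HAAHHAAHHAAHHAA with 'H' between the halves.

HAAHHAAHHAAHHAAHHAAHHAAHHAAHHAA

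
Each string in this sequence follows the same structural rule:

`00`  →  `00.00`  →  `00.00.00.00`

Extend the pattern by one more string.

00.00.00.00.00.00.00.00

s(k+1) = s(k)·.·s(k) — each term doubles the last with '.' between the halves.
So the next term is two copies of 00.00.00.00 with '.' between the halves.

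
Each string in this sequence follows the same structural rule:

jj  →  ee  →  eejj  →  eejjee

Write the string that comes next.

eejjeeeejj

This is a Fibonacci-style word recurrence s(k) = s(k−1)·s(k−2): e.g. ee·jj = eejj.
Continuing: eejjee · eejj gives term 5.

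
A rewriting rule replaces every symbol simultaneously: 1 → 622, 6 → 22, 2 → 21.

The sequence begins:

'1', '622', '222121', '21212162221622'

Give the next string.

Applying the rule to each of the 14 symbols of 21212162221622 gives the pieces 21 622 21 622 21 622 22 21 21 21 622 22 21 21, which concatenate to the answer.

21622216222162222212121622222121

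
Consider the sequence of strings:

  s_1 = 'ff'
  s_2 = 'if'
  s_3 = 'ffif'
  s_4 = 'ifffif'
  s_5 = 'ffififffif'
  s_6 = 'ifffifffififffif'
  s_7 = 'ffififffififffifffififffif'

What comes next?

ifffifffififffifffififffififffifffififffif

From term 3 onward, concatenate the second-to-last term with the last: ff·if = ffif, if·ffif = ifffif, …
Continuing: ifffifffififffif · ffififffififffifffififffif gives term 8.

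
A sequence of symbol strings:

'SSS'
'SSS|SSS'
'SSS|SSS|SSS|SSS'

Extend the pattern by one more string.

Every step duplicates the string with '|' between the halves.
So the next term is two copies of SSS|SSS|SSS|SSS with '|' between the halves.

SSS|SSS|SSS|SSS|SSS|SSS|SSS|SSS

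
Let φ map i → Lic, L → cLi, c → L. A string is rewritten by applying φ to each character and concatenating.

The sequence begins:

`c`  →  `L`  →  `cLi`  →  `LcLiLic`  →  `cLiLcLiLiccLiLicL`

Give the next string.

LcLiLiccLiLcLiLiccLiLicLLcLiLiccLiLicLcLi

Replace each of the 17 characters of cLiLcLiLiccLiLicL in place — L cLi Lic cLi L cLi Lic cLi Lic L L cLi Lic cLi Lic L cLi — and concatenate.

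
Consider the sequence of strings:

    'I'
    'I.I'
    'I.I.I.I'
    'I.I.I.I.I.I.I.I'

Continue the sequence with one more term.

Every step duplicates the string with '.' between the halves.
One more doubling of I.I.I.I.I.I.I.I gives the answer.

I.I.I.I.I.I.I.I.I.I.I.I.I.I.I.I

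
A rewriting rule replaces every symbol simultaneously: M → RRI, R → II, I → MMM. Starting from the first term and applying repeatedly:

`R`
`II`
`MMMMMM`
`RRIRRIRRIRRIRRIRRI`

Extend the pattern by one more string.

IIIIMMMIIIIMMMIIIIMMMIIIIMMMIIIIMMMIIIIMMM

Applying the rule to each of the 18 symbols of RRIRRIRRIRRIRRIRRI gives the pieces II II MMM II II MMM II II MMM II II MMM II II MMM II II MMM, which concatenate to the answer.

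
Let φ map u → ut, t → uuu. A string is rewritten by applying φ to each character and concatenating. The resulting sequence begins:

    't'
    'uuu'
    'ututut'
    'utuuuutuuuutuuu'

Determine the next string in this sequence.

utuuuututututuuuututututuuuututut

Applying the rule to each of the 15 symbols of utuuuutuuuutuuu gives the pieces ut uuu ut ut ut ut uuu ut ut ut ut uuu ut ut ut, which concatenate to the answer.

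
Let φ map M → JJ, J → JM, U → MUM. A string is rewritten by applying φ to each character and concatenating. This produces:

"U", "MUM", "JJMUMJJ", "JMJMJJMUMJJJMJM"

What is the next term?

φ(JMJMJJMUMJJJMJM) expands symbol-by-symbol to JM JJ JM JJ JM JM JJ MUM JJ JM JM JM JJ JM JJ; joining the 15 pieces gives the next term.

JMJJJMJJJMJMJJMUMJJJMJMJMJJJMJJ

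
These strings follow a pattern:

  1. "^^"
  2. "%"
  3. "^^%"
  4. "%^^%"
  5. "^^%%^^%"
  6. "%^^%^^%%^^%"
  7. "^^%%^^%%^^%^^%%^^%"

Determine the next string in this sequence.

%^^%^^%%^^%^^%%^^%%^^%^^%%^^%

This is a Fibonacci-style word recurrence s(k) = s(k−2)·s(k−1): e.g. ^^·% = ^^%.
Continuing: %^^%^^%%^^% · ^^%%^^%%^^%^^%%^^% gives term 8.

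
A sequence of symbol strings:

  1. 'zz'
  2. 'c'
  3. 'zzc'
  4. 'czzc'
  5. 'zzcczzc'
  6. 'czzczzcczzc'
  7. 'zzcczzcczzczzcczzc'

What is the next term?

czzczzcczzczzcczzcczzczzcczzc

Each term (from the third on) is the two preceding terms concatenated in order: term 3 = zz·c = zzc.
Continuing: czzczzcczzc · zzcczzcczzczzcczzc gives term 8.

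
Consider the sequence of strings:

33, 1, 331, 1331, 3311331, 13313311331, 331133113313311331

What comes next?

This is a Fibonacci-style word recurrence s(k) = s(k−2)·s(k−1): e.g. 33·1 = 331.
The next term joins 13313311331 and 331133113313311331.

13313311331331133113313311331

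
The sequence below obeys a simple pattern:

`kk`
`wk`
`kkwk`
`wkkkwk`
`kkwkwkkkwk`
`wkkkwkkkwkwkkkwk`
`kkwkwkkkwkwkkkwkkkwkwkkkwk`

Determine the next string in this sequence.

From term 3 onward, concatenate the second-to-last term with the last: kk·wk = kkwk, wk·kkwk = wkkkwk, …
The next term joins wkkkwkkkwkwkkkwk and kkwkwkkkwkwkkkwkkkwkwkkkwk.

wkkkwkkkwkwkkkwkkkwkwkkkwkwkkkwkkkwkwkkkwk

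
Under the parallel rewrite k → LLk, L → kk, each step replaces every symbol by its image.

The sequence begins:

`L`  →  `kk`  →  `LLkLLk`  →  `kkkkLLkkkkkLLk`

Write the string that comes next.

Rewriting the 14 symbols of kkkkLLkkkkkLLk one by one yields LLk LLk LLk LLk kk kk LLk LLk LLk LLk LLk kk kk LLk; concatenated:

LLkLLkLLkLLkkkkkLLkLLkLLkLLkLLkkkkkLLk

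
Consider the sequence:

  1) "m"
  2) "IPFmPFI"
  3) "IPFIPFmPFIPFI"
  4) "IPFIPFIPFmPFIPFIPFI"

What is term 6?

Every step adds IPF to the front and PFI to the end of the previous string.
From IPFIPFIPFmPFIPFIPFI, 2 further steps: IPFIPFIPFmPFIPFIPFI → IPFIPFIPFIPFmPFIPFIPFIPFI → (answer).

IPFIPFIPFIPFIPFmPFIPFIPFIPFIPFI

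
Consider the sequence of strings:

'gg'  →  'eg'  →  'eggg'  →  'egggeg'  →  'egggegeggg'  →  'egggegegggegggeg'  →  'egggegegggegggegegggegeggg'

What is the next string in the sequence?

egggegegggegggegegggegegggegggegegggegggeg

This is a Fibonacci-style word recurrence s(k) = s(k−1)·s(k−2): e.g. eg·gg = eggg.
Continuing: egggegegggegggegegggegeggg · egggegegggegggeg gives term 8.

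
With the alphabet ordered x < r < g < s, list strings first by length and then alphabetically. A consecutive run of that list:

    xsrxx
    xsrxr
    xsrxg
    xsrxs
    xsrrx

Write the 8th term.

xsrrs

Continuing the enumeration 3 steps past xsrrx: xsrrx → xsrrr → xsrrg → (answer).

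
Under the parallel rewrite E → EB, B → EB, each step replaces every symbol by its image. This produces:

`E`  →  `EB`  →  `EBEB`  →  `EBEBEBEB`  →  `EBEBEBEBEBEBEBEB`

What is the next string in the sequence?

φ(EBEBEBEBEBEBEBEB) expands symbol-by-symbol to EB EB EB EB EB EB EB EB EB EB EB EB EB EB EB EB; joining the 16 pieces gives the next term.

EBEBEBEBEBEBEBEBEBEBEBEBEBEBEBEB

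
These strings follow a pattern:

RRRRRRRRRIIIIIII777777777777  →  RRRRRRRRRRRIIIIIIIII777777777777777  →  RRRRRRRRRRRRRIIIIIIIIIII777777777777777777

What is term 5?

RRRRRRRRRRRRRRRRRIIIIIIIIIIIIIII777777777777777777777777

Reading off run lengths: R runs 9, 11, 13; I runs 7, 9, 11; 7 runs 12, 15, 18 — each is linear in n, where the shown terms are n = 3, 4, 5.
Setting n = 7 gives 17, 15, 24 characters in each block.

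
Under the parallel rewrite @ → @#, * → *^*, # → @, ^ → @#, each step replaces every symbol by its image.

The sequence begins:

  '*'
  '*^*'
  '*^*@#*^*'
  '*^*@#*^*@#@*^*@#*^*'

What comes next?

φ(*^*@#*^*@#@*^*@#*^*) expands symbol-by-symbol to *^* @# *^* @# @ *^* @# *^* @# @ @# *^* @# *^* @# @ *^* @# *^*; joining the 19 pieces gives the next term.

*^*@#*^*@#@*^*@#*^*@#@@#*^*@#*^*@#@*^*@#*^*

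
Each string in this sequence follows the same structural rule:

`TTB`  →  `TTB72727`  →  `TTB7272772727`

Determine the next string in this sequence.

TTB727277272772727

The strings grow by a fixed suffix 72727 each time.
So the next term is TTB7272772727·72727.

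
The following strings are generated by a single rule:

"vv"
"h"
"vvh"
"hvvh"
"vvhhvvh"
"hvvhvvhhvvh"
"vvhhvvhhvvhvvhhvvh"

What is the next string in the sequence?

From term 3 onward, concatenate the second-to-last term with the last: vv·h = vvh, h·vvh = hvvh, …
So term 8 is hvvhvvhhvvh·vvhhvvhhvvhvvhhvvh.

hvvhvvhhvvhvvhhvvhhvvhvvhhvvh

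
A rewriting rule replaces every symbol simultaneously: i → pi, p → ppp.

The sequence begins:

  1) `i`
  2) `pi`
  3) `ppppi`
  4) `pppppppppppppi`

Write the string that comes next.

ppppppppppppppppppppppppppppppppppppppppi

Applying the rule to each of the 14 symbols of pppppppppppppi gives the pieces ppp ppp ppp ppp ppp ppp ppp ppp ppp ppp ppp ppp ppp pi, which concatenate to the answer.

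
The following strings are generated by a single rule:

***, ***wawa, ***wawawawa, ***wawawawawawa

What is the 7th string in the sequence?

***wawawawawawawawawawawawa

Every step adds wawa to the end: s(k+1) = s(k)·wawa.
From ***wawawawawawa, 3 further steps: ***wawawawawawa → ***wawawawawawawawa → ***wawawawawawawawawawa → (answer).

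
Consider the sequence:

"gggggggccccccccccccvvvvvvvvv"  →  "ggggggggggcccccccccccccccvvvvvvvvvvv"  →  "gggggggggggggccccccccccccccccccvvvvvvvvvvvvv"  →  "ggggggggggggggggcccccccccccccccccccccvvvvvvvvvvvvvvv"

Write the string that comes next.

Term n consists of 3n-2 g's, followed by 3n+3 c's, followed by 2n+3 v's, where the shown terms are n = 3, 4, 5, 6.
For the next term, n = 7, so the run lengths are 19, 24, 17.

gggggggggggggggggggccccccccccccccccccccccccvvvvvvvvvvvvvvvvv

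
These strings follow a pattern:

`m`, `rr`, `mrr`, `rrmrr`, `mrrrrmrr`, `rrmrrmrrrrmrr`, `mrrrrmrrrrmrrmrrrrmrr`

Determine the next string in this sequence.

From term 3 onward, concatenate the second-to-last term with the last: m·rr = mrr, rr·mrr = rrmrr, …
So term 8 is rrmrrmrrrrmrr·mrrrrmrrrrmrrmrrrrmrr.

rrmrrmrrrrmrrmrrrrmrrrrmrrmrrrrmrr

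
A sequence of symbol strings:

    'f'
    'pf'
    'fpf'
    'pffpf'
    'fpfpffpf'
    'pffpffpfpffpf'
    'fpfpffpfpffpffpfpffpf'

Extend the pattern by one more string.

pffpffpfpffpffpfpffpfpffpffpfpffpf

Each term (from the third on) is the two preceding terms concatenated in order: term 3 = f·pf = fpf.
Continuing: pffpffpfpffpf · fpfpffpfpffpffpfpffpf gives term 8.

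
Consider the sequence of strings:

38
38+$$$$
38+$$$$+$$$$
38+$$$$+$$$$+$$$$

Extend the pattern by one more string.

Each term is the previous one with +$$$$ appended.
Applying this once more to 38+$$$$+$$$$+$$$$:

38+$$$$+$$$$+$$$$+$$$$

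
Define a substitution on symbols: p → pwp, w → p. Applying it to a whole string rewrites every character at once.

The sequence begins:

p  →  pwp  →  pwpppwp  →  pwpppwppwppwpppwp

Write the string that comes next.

Replace each of the 17 characters of pwpppwppwppwpppwp in place — pwp p pwp pwp pwp p pwp pwp p pwp pwp p pwp pwp pwp p pwp — and concatenate.

pwpppwppwppwpppwppwpppwppwpppwppwppwpppwp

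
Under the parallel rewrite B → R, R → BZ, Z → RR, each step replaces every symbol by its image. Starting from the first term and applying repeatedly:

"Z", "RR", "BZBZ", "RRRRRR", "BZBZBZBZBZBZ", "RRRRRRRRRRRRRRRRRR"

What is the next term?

Rewriting the 18 symbols of RRRRRRRRRRRRRRRRRR one by one yields BZ BZ BZ BZ BZ BZ BZ BZ BZ BZ BZ BZ BZ BZ BZ BZ BZ BZ; concatenated:

BZBZBZBZBZBZBZBZBZBZBZBZBZBZBZBZBZBZ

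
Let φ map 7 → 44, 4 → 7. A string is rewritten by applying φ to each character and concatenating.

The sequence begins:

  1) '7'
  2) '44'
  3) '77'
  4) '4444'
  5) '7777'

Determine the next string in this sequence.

44444444

Expanding 7777: 7→44, 7→44, 7→44, 7→44. Concatenated: 44 44 44 44.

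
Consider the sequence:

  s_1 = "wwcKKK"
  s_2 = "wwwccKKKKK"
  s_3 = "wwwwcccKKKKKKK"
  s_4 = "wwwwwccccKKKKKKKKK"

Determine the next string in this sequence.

wwwwwwcccccKKKKKKKKKKK

The n-th term is n w's then n-1 c's then 2n-1 K's, where the shown terms are n = 2, 3, 4, 5.
At n = 6 the blocks have lengths 6, 5, 11.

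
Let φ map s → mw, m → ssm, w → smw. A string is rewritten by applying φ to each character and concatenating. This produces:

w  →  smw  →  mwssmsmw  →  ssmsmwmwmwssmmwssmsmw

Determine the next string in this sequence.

Applying the rule to each of the 21 symbols of ssmsmwmwmwssmmwssmsmw gives the pieces mw mw ssm mw ssm smw ssm smw ssm smw mw mw ssm ssm smw mw mw ssm mw ssm smw, which concatenate to the answer.

mwmwssmmwssmsmwssmsmwssmsmwmwmwssmssmsmwmwmwssmmwssmsmw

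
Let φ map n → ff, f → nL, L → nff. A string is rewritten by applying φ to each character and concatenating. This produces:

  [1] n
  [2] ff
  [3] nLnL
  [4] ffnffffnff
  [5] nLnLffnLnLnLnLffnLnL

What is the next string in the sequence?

Applying the rule to each of the 20 symbols of nLnLffnLnLnLnLffnLnL gives the pieces ff nff ff nff nL nL ff nff ff nff ff nff ff nff nL nL ff nff ff nff, which concatenate to the answer.

ffnffffnffnLnLffnffffnffffnffffnffnLnLffnffffnff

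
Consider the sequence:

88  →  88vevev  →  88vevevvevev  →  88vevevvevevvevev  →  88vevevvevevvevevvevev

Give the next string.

88vevevvevevvevevvevevvevev

Every step adds vevev to the end: s(k+1) = s(k)·vevev.
One more step from 88vevevvevevvevevvevev gives the answer.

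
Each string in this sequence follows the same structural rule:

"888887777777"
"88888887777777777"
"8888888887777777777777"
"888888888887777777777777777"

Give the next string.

Reading off run lengths: 8 runs 5, 7, 9, 11; 7 runs 7, 10, 13, 16 — each is linear in n, where the shown terms are n = 2, 3, 4, 5.
For the next term, n = 6, so the run lengths are 13, 19.

88888888888887777777777777777777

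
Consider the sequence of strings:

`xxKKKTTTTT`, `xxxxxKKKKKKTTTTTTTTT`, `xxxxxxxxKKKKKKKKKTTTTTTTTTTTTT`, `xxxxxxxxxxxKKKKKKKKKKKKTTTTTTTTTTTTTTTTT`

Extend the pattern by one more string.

xxxxxxxxxxxxxxKKKKKKKKKKKKKKKTTTTTTTTTTTTTTTTTTTTT

The n-th term is 3n-1 x's then 3n K's then 4n+1 T's (n = 1, 2, …).
Setting n = 5 gives 14, 15, 21 characters in each block.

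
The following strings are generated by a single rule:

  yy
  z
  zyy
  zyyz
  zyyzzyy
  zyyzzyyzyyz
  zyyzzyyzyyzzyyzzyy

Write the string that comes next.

zyyzzyyzyyzzyyzzyyzyyzzyyzyyz

Each term (from the third on) is the previous term followed by the one before it: term 3 = z·yy = zyy.
The next term joins zyyzzyyzyyzzyyzzyy and zyyzzyyzyyz.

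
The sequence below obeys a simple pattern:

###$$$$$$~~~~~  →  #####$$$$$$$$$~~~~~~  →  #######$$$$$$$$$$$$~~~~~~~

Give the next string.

#########$$$$$$$$$$$$$$$~~~~~~~~

Reading off run lengths: # runs 3, 5, 7; $ runs 6, 9, 12; ~ runs 5, 6, 7 — each is linear in n, where the shown terms are n = 2, 3, 4.
At n = 5 the blocks have lengths 9, 15, 8.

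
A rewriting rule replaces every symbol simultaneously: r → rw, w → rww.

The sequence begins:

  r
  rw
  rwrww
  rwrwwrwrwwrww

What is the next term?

rwrwwrwrwwrwwrwrwwrwrwwrwwrwrwwrww

φ(rwrwwrwrwwrww) expands symbol-by-symbol to rw rww rw rww rww rw rww rw rww rww rw rww rww; joining the 13 pieces gives the next term.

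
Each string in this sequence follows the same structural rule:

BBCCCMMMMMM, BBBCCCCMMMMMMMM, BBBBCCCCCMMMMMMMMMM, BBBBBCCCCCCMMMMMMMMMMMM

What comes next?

Term n consists of n-1 B's, followed by n C's, followed by 2n M's, where the shown terms are n = 3, 4, 5, 6.
At n = 7 the blocks have lengths 6, 7, 14.

BBBBBBCCCCCCCMMMMMMMMMMMMMM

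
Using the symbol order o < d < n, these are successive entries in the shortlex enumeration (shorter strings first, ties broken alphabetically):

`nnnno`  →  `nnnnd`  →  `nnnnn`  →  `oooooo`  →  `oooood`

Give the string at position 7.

oooodo

Advancing 2 positions from oooood through oooood → ooooon reaches term 7.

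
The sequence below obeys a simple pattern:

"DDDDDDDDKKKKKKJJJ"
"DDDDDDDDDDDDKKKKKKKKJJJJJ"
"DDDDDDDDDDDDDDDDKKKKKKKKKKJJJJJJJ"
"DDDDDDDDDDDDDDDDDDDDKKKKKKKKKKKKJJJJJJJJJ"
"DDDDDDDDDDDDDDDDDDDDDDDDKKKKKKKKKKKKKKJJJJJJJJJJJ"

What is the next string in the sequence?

Reading off run lengths: D runs 8, 12, 16, 20, 24; K runs 6, 8, 10, 12, 14; J runs 3, 5, 7, 9, 11 — each is linear in n, where the shown terms are n = 2, 3, 4, 5, 6.
Setting n = 7 gives 28, 16, 13 characters in each block.

DDDDDDDDDDDDDDDDDDDDDDDDDDDDKKKKKKKKKKKKKKKKJJJJJJJJJJJJJ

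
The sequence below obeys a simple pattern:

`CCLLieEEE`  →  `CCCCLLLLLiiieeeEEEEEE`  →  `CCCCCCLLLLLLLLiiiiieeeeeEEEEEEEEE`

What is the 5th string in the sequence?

CCCCCCCCCCLLLLLLLLLLLLLLiiiiiiiiieeeeeeeeeEEEEEEEEEEEEEEE

Each string has the form C^{2n} L^{3n-1} i^{2n-1} e^{2n-1} E^{3n} (n = 1, 2, …).
At n = 5 the blocks have lengths 10, 14, 9, 9, 15.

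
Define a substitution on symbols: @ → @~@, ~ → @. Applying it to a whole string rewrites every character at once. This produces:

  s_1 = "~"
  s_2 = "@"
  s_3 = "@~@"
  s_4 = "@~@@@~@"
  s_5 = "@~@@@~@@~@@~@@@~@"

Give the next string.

Rewriting the 17 symbols of @~@@@~@@~@@~@@@~@ one by one yields @~@ @ @~@ @~@ @~@ @ @~@ @~@ @ @~@ @~@ @ @~@ @~@ @~@ @ @~@; concatenated:

@~@@@~@@~@@~@@@~@@~@@@~@@~@@@~@@~@@~@@@~@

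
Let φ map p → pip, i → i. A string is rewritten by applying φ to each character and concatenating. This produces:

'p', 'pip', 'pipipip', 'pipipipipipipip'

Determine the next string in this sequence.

Replace each of the 15 characters of pipipipipipipip in place — pip i pip i pip i pip i pip i pip i pip i pip — and concatenate.

pipipipipipipipipipipipipipipip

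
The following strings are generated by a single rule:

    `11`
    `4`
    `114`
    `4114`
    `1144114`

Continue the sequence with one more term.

Each term (from the third on) is the two preceding terms concatenated in order: term 3 = 11·4 = 114.
So term 6 is 4114·1144114.

41141144114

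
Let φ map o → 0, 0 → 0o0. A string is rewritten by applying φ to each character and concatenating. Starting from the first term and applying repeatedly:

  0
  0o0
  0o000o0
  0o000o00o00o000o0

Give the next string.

Replace each of the 17 characters of 0o000o00o00o000o0 in place — 0o0 0 0o0 0o0 0o0 0 0o0 0o0 0 0o0 0o0 0 0o0 0o0 0o0 0 0o0 — and concatenate.

0o000o00o00o000o00o000o00o000o00o00o000o0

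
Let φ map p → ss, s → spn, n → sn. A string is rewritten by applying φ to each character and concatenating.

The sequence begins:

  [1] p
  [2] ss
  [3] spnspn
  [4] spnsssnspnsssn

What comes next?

Rewriting the 14 symbols of spnsssnspnsssn one by one yields spn ss sn spn spn spn sn spn ss sn spn spn spn sn; concatenated:

spnsssnspnspnspnsnspnsssnspnspnspnsn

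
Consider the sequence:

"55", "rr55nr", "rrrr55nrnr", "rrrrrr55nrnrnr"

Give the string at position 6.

rrrrrrrrrr55nrnrnrnrnr

s(k+1) = rr·s(k)·nr, so each term gains rr as a prefix and nr as a suffix.
From rrrrrr55nrnrnr, 2 further steps: rrrrrr55nrnrnr → rrrrrrrr55nrnrnrnr → (answer).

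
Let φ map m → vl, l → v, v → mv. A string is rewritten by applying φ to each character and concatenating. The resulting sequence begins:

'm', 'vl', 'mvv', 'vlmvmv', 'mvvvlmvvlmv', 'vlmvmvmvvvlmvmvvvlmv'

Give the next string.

mvvvlmvvlmvvlmvmvmvvvlmvvlmvmvmvvvlmv

φ(vlmvmvmvvvlmvmvvvlmv) expands symbol-by-symbol to mv v vl mv vl mv vl mv mv mv v vl mv vl mv mv mv v vl mv; joining the 20 pieces gives the next term.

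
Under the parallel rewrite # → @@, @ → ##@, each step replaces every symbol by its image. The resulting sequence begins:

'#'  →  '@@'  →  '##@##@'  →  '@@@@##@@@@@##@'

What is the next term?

Replace each of the 14 characters of @@@@##@@@@@##@ in place — ##@ ##@ ##@ ##@ @@ @@ ##@ ##@ ##@ ##@ ##@ @@ @@ ##@ — and concatenate.

##@##@##@##@@@@@##@##@##@##@##@@@@@##@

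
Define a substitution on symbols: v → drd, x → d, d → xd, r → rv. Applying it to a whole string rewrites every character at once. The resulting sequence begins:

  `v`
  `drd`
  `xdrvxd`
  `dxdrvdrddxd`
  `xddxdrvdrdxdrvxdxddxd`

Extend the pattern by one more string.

Rewriting the 21 symbols of xddxdrvdrdxdrvxdxddxd one by one yields d xd xd d xd rv drd xd rv xd d xd rv drd d xd d xd xd d xd; concatenated:

dxdxddxdrvdrdxdrvxddxdrvdrddxddxdxddxd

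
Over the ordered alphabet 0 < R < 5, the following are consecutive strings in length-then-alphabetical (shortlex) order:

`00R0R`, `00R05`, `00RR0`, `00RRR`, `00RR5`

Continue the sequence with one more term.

00R50

The successor of 00RR5 increments the rightmost position that isn't already 5 and resets every position after it to 0.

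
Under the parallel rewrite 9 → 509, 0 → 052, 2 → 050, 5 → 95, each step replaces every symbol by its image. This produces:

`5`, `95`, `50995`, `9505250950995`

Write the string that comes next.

Replace each of the 13 characters of 9505250950995 in place — 509 95 052 95 050 95 052 509 95 052 509 509 95 — and concatenate.

5099505295050950525099505250950995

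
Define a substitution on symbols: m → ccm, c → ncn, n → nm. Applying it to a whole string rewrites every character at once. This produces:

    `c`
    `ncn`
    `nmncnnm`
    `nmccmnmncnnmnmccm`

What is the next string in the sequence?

φ(nmccmnmncnnmnmccm) expands symbol-by-symbol to nm ccm ncn ncn ccm nm ccm nm ncn nm nm ccm nm ccm ncn ncn ccm; joining the 17 pieces gives the next term.

nmccmncnncnccmnmccmnmncnnmnmccmnmccmncnncnccm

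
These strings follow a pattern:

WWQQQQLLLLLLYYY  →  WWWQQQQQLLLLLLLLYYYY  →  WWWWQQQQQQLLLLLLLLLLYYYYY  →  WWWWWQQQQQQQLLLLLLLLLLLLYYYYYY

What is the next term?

Each string has the form W^{n-1} Q^{n+1} L^{2n} Y^{n}, where the shown terms are n = 3, 4, 5, 6.
At n = 7 the blocks have lengths 6, 8, 14, 7.

WWWWWWQQQQQQQQLLLLLLLLLLLLLLYYYYYYY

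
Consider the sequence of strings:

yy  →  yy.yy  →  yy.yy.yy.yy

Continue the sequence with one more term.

Each string is two copies of the previous one joined by '.'.
So the next term is two copies of yy.yy.yy.yy with '.' between the halves.

yy.yy.yy.yy.yy.yy.yy.yy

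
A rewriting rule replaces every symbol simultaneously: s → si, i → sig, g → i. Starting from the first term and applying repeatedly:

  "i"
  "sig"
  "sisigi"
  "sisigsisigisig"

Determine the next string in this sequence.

Rewriting the 14 symbols of sisigsisigisig one by one yields si sig si sig i si sig si sig i sig si sig i; concatenated:

sisigsisigisisigsisigisigsisigi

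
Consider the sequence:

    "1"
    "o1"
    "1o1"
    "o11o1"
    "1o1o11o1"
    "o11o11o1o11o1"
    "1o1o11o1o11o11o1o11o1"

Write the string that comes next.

o11o11o1o11o11o1o11o1o11o11o1o11o1

Each term (from the third on) is the two preceding terms concatenated in order: term 3 = 1·o1 = 1o1.
Continuing: o11o11o1o11o1 · 1o1o11o1o11o11o1o11o1 gives term 8.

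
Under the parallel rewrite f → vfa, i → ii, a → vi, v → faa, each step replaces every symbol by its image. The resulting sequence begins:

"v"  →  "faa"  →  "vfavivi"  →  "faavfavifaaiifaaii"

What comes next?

vfavivifaavfavifaaiivfaviviiiiivfaviviiiii

Applying the rule to each of the 18 symbols of faavfavifaaiifaaii gives the pieces vfa vi vi faa vfa vi faa ii vfa vi vi ii ii vfa vi vi ii ii, which concatenate to the answer.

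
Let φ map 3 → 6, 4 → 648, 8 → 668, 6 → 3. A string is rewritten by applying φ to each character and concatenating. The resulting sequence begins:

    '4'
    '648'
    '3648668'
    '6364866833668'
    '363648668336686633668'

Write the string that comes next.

Replace each of the 21 characters of 363648668336686633668 in place — 6 3 6 3 648 668 3 3 668 6 6 3 3 668 3 3 6 6 3 3 668 — and concatenate.

6363648668336686633668336633668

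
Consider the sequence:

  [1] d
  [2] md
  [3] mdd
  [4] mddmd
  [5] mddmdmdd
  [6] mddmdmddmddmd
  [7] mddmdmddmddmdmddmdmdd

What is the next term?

mddmdmddmddmdmddmdmddmddmdmddmddmd

From term 3 onward, concatenate the last term with the second-to-last: md·d = mdd, mdd·md = mddmd, …
Continuing: mddmdmddmddmdmddmdmdd · mddmdmddmddmd gives term 8.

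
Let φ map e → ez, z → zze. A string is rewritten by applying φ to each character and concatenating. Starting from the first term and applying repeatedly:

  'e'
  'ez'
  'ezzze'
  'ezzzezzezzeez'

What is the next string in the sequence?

Rewriting the 13 symbols of ezzzezzezzeez one by one yields ez zze zze zze ez zze zze ez zze zze ez ez zze; concatenated:

ezzzezzezzeezzzezzeezzzezzeezezzze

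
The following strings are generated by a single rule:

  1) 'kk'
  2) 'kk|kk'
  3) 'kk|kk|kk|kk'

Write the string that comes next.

s(k+1) = s(k)·|·s(k) — each term doubles the last with '|' between the halves.
Doubling kk|kk|kk|kk with '|' between the halves:

kk|kk|kk|kk|kk|kk|kk|kk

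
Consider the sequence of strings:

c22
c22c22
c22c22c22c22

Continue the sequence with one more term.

Every step duplicates the string.
One more doubling of c22c22c22c22 gives the answer.

c22c22c22c22c22c22c22c22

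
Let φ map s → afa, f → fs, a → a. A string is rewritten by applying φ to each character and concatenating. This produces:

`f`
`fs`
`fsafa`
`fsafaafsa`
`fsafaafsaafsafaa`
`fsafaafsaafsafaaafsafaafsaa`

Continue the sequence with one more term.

fsafaafsaafsafaaafsafaafsaaafsafaafsaafsafaaa

Applying the rule to each of the 27 symbols of fsafaafsaafsafaaafsafaafsaa gives the pieces fs afa a fs a a fs afa a a fs afa a fs a a a fs afa a fs a a fs afa a a, which concatenate to the answer.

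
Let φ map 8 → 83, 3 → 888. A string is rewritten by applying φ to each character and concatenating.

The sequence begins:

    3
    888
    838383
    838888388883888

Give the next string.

838888383838388883838383888838383

Applying the rule to each of the 15 symbols of 838888388883888 gives the pieces 83 888 83 83 83 83 888 83 83 83 83 888 83 83 83, which concatenate to the answer.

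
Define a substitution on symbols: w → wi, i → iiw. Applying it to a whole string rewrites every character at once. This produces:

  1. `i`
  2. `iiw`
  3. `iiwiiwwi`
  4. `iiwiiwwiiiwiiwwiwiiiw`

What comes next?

Rewriting the 21 symbols of iiwiiwwiiiwiiwwiwiiiw one by one yields iiw iiw wi iiw iiw wi wi iiw iiw iiw wi iiw iiw wi wi iiw wi iiw iiw iiw wi; concatenated:

iiwiiwwiiiwiiwwiwiiiwiiwiiwwiiiwiiwwiwiiiwwiiiwiiwiiwwi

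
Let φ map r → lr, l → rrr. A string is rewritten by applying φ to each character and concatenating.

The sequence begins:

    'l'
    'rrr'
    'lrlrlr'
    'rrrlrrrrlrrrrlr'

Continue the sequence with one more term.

Rewriting the 15 symbols of rrrlrrrrlrrrrlr one by one yields lr lr lr rrr lr lr lr lr rrr lr lr lr lr rrr lr; concatenated:

lrlrlrrrrlrlrlrlrrrrlrlrlrlrrrrlr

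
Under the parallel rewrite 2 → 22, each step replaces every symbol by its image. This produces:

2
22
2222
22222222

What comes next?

2222222222222222

Expanding 22222222: 2→22, 2→22, 2→22, 2→22, 2→22, 2→22, 2→22, 2→22. Concatenated: 22 22 22 22 22 22 22 22.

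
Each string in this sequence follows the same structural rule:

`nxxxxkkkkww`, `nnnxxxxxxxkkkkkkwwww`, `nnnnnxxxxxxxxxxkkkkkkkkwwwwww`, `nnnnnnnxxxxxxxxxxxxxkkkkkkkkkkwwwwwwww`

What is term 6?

Reading off run lengths: n runs 1, 3, 5, 7; x runs 4, 7, 10, 13; k runs 4, 6, 8, 10; w runs 2, 4, 6, 8 — each is linear in n (n = 1, 2, …).
Setting n = 6 gives 11, 19, 14, 12 characters in each block.

nnnnnnnnnnnxxxxxxxxxxxxxxxxxxxkkkkkkkkkkkkkkwwwwwwwwwwww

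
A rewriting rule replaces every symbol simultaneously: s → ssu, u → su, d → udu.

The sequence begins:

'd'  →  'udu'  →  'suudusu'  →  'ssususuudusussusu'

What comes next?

Replace each of the 17 characters of ssususuudusussusu in place — ssu ssu su ssu su ssu su su udu su ssu su ssu ssu su ssu su — and concatenate.

ssussusussusussususuudusussusussussusussusu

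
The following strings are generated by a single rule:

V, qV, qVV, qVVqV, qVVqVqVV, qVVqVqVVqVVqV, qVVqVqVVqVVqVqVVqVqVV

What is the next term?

From term 3 onward, concatenate the last term with the second-to-last: qV·V = qVV, qVV·qV = qVVqV, …
Continuing: qVVqVqVVqVVqVqVVqVqVV · qVVqVqVVqVVqV gives term 8.

qVVqVqVVqVVqVqVVqVqVVqVVqVqVVqVVqV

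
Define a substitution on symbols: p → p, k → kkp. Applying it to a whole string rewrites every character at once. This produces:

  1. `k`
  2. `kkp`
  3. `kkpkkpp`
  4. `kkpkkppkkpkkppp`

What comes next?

Replace each of the 15 characters of kkpkkppkkpkkppp in place — kkp kkp p kkp kkp p p kkp kkp p kkp kkp p p p — and concatenate.

kkpkkppkkpkkpppkkpkkppkkpkkpppp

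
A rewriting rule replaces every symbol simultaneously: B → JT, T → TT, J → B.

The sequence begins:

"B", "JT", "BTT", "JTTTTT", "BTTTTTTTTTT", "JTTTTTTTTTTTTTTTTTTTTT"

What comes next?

Rewriting the 22 symbols of JTTTTTTTTTTTTTTTTTTTTT one by one yields B TT TT TT TT TT TT TT TT TT TT TT TT TT TT TT TT TT TT TT TT TT; concatenated:

BTTTTTTTTTTTTTTTTTTTTTTTTTTTTTTTTTTTTTTTTTT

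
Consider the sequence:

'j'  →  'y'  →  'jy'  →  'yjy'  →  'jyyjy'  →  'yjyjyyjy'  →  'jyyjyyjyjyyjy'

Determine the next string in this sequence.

yjyjyyjyjyyjyyjyjyyjy

From term 3 onward, concatenate the second-to-last term with the last: j·y = jy, y·jy = yjy, …
Continuing: yjyjyyjy · jyyjyyjyjyyjy gives term 8.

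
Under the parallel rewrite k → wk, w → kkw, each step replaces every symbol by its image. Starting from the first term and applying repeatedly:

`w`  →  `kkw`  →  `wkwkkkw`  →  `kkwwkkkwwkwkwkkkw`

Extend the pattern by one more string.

wkwkkkwkkwwkwkwkkkwkkwwkkkwwkkkwwkwkwkkkw

φ(kkwwkkkwwkwkwkkkw) expands symbol-by-symbol to wk wk kkw kkw wk wk wk kkw kkw wk kkw wk kkw wk wk wk kkw; joining the 17 pieces gives the next term.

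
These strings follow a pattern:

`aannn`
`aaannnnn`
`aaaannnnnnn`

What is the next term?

aaaaannnnnnnnn

The n-th term is n a's then 2n-1 n's, where the shown terms are n = 2, 3, 4.
For the next term, n = 5, so the run lengths are 5, 9.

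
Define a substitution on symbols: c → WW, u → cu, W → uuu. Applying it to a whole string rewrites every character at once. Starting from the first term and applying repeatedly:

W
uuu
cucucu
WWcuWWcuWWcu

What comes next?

Apply φ to WWcuWWcuWWcu symbol by symbol: W→uuu, W→uuu, c→WW, u→cu, W→uuu, W→uuu, c→WW, u→cu, W→uuu, W→uuu, c→WW, u→cu; joined: uuu uuu WW cu uuu uuu WW cu uuu uuu WW cu.

uuuuuuWWcuuuuuuuWWcuuuuuuuWWcu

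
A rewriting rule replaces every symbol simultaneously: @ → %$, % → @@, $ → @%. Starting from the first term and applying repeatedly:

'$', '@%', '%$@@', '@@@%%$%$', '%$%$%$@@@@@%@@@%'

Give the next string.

Replace each of the 16 characters of %$%$%$@@@@@%@@@% in place — @@ @% @@ @% @@ @% %$ %$ %$ %$ %$ @@ %$ %$ %$ @@ — and concatenate.

@@@%@@@%@@@%%$%$%$%$%$@@%$%$%$@@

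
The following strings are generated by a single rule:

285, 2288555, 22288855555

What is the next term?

The n-th term is n 2's then n 8's then 2n-1 5's (n = 1, 2, …).
At n = 4 the blocks have lengths 4, 4, 7.

222288885555555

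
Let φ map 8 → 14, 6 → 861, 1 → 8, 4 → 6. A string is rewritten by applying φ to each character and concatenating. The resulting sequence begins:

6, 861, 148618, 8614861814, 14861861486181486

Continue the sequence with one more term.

Applying the rule to each of the 17 symbols of 14861861486181486 gives the pieces 8 6 14 861 8 14 861 8 6 14 861 8 14 8 6 14 861, which concatenate to the answer.

861486181486186148618148614861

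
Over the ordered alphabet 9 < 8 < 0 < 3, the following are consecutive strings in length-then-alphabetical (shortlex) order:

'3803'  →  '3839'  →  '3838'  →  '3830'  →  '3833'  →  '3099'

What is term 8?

Advancing 2 positions from 3099 through 3099 → 3098 reaches term 8.

3090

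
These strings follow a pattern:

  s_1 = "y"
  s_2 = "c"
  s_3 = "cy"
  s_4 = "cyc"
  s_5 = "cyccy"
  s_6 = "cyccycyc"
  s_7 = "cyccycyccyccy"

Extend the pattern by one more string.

cyccycyccyccycyccycyc

Each term (from the third on) is the previous term followed by the one before it: term 3 = c·y = cy.
Continuing: cyccycyccyccy · cyccycyc gives term 8.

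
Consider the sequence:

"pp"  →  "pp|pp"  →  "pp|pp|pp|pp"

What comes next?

Each string is two copies of the previous one joined by '|'.
Doubling pp|pp|pp|pp with '|' between the halves:

pp|pp|pp|pp|pp|pp|pp|pp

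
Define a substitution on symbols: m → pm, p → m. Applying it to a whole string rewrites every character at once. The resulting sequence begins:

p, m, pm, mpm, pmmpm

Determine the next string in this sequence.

Apply φ to pmmpm symbol by symbol: p→m, m→pm, m→pm, p→m, m→pm; joined: m pm pm m pm.

mpmpmmpm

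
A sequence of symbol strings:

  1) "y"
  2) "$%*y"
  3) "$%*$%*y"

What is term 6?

$%*$%*$%*$%*$%*y

The strings grow by a fixed prefix $%* each time.
From $%*$%*y, 3 further steps: $%*$%*y → $%*$%*$%*y → $%*$%*$%*$%*y → (answer).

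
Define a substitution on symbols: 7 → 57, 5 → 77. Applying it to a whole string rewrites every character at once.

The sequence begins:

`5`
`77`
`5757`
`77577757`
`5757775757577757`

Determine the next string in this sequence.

Rewriting the 16 symbols of 5757775757577757 one by one yields 77 57 77 57 57 57 77 57 77 57 77 57 57 57 77 57; concatenated:

77577757575777577757775757577757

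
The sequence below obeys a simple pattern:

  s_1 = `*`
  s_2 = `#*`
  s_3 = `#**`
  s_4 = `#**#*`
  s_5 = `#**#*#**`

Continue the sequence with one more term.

From term 3 onward, concatenate the last term with the second-to-last: #*·* = #**, #**·#* = #**#*, …
The next term joins #**#*#** and #**#*.

#**#*#**#**#*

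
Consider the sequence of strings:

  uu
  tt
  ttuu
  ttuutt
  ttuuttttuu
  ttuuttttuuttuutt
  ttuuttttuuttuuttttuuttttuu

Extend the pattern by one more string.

ttuuttttuuttuuttttuuttttuuttuuttttuuttuutt

This is a Fibonacci-style word recurrence s(k) = s(k−1)·s(k−2): e.g. tt·uu = ttuu.
So term 8 is ttuuttttuuttuuttttuuttttuu·ttuuttttuuttuutt.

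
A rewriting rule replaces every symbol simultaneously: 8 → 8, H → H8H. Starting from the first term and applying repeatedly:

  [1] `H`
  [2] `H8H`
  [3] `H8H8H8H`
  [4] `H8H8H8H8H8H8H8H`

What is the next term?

H8H8H8H8H8H8H8H8H8H8H8H8H8H8H8H

φ(H8H8H8H8H8H8H8H) expands symbol-by-symbol to H8H 8 H8H 8 H8H 8 H8H 8 H8H 8 H8H 8 H8H 8 H8H; joining the 15 pieces gives the next term.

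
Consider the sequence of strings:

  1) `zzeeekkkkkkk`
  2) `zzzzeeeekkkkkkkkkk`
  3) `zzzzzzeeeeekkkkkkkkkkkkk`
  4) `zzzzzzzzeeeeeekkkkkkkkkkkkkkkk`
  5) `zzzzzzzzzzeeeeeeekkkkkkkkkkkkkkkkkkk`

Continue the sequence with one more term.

zzzzzzzzzzzzeeeeeeeekkkkkkkkkkkkkkkkkkkkkk

The n-th term is 2n-2 z's then n+1 e's then 3n+1 k's, where the shown terms are n = 2, 3, 4, 5, 6.
Setting n = 7 gives 12, 8, 22 characters in each block.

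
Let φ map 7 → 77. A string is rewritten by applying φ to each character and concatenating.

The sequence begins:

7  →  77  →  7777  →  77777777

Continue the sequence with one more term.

7777777777777777

Expanding 77777777: 7→77, 7→77, 7→77, 7→77, 7→77, 7→77, 7→77, 7→77. Concatenated: 77 77 77 77 77 77 77 77.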